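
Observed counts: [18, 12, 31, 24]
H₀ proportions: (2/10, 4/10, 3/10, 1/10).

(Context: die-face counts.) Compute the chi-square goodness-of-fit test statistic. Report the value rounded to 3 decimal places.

test statistic = 43.745

n = 85; E_i = n·p_i = [17.00, 34.00, 25.50, 8.50]
χ² = (18−17.00)²/17.00 + (12−34.00)²/34.00 + (31−25.50)²/25.50 + (24−8.50)²/8.50 = 43.7451
df = 3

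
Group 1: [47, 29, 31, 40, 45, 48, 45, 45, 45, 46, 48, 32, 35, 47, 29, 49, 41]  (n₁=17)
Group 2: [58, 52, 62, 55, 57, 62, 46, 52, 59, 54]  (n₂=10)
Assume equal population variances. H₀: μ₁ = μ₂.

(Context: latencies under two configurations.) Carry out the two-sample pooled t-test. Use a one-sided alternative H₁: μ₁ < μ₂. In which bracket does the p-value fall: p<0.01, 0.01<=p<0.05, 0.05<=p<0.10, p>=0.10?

x̄₁=41.294, s₁=7.192, n₁=17
x̄₂=55.700, s₂=4.968, n₂=10
s_p² = [16·7.192² + 9·4.968²]/25 = 41.9852
SE = √(s_p²·(1/17+1/10)) = 2.5823
t = (41.294−55.700)/2.5823 = -5.5787
df = 25
p-value (one-sided, H₁ less) = 0.00000
→ bracket: p<0.01

p-value bracket: p<0.01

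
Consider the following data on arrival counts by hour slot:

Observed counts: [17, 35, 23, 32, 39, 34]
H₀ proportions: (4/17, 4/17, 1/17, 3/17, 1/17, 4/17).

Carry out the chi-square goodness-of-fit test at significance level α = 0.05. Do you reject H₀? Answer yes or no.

reject H₀: yes

n = 180; E_i = n·p_i = [42.35, 42.35, 10.59, 31.76, 10.59, 42.35]
χ² = (17−42.35)²/42.35 + (35−42.35)²/42.35 + (23−10.59)²/10.59 + (32−31.76)²/31.76 + (39−10.59)²/10.59 + (34−42.35)²/42.35 = 108.8898
df = 5
p-value (upper-tail) = 0.00000
At α=0.05: p < α → reject H₀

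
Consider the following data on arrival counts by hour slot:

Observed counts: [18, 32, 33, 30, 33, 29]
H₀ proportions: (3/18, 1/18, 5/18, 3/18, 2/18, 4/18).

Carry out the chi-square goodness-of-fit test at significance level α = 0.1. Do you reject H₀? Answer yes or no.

n = 175; E_i = n·p_i = [29.17, 9.72, 48.61, 29.17, 19.44, 38.89]
χ² = (18−29.17)²/29.17 + (32−9.72)²/9.72 + (33−48.61)²/48.61 + (30−29.17)²/29.17 + (33−19.44)²/19.44 + (29−38.89)²/38.89 = 72.3251
df = 5
p-value (upper-tail) = 0.00000
At α=0.1: p < α → reject H₀

reject H₀: yes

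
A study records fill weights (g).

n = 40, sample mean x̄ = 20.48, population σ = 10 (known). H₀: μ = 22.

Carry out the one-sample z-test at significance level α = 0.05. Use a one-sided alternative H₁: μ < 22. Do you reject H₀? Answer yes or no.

SE = σ/√n = 10/√40 = 1.5811
z = (x̄−μ₀)/SE = (20.48−22)/1.5811 = -0.9613
p-value (one-sided, H₁ less) = 0.16819
At α=0.05: p ≥ α → fail to reject H₀

reject H₀: no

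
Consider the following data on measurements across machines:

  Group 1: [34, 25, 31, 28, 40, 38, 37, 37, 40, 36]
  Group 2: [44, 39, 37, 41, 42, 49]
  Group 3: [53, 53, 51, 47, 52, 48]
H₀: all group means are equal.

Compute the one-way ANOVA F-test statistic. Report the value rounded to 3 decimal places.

test statistic = 26.219

Group means [34.60, 42.00, 50.67], grand mean 41.000
SSB = Σnᵢ(x̄ᵢ−x̄)² = 976.267; SSW = ΣΣ(x−x̄ᵢ)² = 353.733
MSB = 976.267/2 = 488.1333; MSW = 353.733/19 = 18.6175
F = MSB/MSW = 26.2190
df = (2, 19)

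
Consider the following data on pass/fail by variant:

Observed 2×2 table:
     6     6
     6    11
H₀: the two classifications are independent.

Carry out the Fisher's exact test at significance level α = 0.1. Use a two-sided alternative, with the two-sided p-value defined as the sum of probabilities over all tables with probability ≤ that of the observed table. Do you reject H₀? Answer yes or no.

reject H₀: no

Margins: r₁=12, r₂=17, c₁=12, c₂=17, n=29
p_obs = C(12,6)·C(17,6)/C(29,12); sum pmf over tables with pmf ≤ p_obs
p-value (two-sided) = 0.47132
At α=0.1: p ≥ α → fail to reject H₀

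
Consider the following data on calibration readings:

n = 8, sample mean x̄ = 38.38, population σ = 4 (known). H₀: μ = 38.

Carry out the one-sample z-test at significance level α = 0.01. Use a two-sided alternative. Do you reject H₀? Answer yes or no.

SE = σ/√n = 4/√8 = 1.4142
z = (x̄−μ₀)/SE = (38.38−38)/1.4142 = 0.2687
p-value (two-sided) = 0.78816
At α=0.01: p ≥ α → fail to reject H₀

reject H₀: no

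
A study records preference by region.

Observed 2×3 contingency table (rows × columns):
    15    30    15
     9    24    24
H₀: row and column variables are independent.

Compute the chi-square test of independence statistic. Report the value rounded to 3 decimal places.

Row totals [60, 57], col totals [24, 54, 39], n=117
χ² = (15−12.31)²/12.31 + (30−27.69)²/27.69 + (15−20.00)²/20.00 + (9−11.69)²/11.69 + (24−26.31)²/26.31 + (24−19.00)²/19.00 = 4.1694
df = 2

test statistic = 4.169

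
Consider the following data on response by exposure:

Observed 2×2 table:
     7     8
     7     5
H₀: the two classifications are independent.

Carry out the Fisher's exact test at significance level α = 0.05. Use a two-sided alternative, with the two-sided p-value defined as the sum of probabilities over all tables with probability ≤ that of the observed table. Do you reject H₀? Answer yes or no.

reject H₀: no

Margins: r₁=15, r₂=12, c₁=14, c₂=13, n=27
p_obs = C(15,7)·C(12,7)/C(27,14); sum pmf over tables with pmf ≤ p_obs
p-value (two-sided) = 0.70357
At α=0.05: p ≥ α → fail to reject H₀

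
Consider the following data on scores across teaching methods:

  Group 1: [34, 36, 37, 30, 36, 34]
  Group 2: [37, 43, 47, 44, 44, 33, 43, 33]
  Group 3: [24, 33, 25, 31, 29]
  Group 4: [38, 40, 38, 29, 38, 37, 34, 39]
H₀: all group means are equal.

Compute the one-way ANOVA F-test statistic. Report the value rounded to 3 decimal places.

Group means [34.50, 40.50, 28.40, 36.62], grand mean 35.778
SSB = Σnᵢ(x̄ᵢ−x̄)² = 466.092; SSW = ΣΣ(x−x̄ᵢ)² = 382.575
MSB = 466.092/3 = 155.3639; MSW = 382.575/23 = 16.6337
F = MSB/MSW = 9.3403
df = (3, 23)

test statistic = 9.340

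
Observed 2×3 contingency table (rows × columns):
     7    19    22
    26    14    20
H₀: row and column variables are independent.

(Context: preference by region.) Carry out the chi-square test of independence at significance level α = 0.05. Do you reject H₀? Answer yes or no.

reject H₀: yes

Row totals [48, 60], col totals [33, 33, 42], n=108
χ² = (7−14.67)²/14.67 + (19−14.67)²/14.67 + (22−18.67)²/18.67 + (26−18.33)²/18.33 + (14−18.33)²/18.33 + (20−23.33)²/23.33 = 10.5896
df = 2
p-value (upper-tail) = 0.00502
At α=0.05: p < α → reject H₀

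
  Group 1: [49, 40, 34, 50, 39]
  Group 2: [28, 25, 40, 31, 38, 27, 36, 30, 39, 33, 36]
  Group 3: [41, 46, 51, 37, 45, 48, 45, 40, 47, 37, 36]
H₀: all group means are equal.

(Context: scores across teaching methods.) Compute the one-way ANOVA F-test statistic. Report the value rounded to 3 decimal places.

Group means [42.40, 33.00, 43.00], grand mean 38.815
SSB = Σnᵢ(x̄ᵢ−x̄)² = 628.874; SSW = ΣΣ(x−x̄ᵢ)² = 711.200
MSB = 628.874/2 = 314.4370; MSW = 711.200/24 = 29.6333
F = MSB/MSW = 10.6109
df = (2, 24)

test statistic = 10.611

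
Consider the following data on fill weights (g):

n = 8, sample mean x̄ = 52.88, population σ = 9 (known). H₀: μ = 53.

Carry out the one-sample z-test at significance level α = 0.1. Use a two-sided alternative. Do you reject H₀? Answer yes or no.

reject H₀: no

SE = σ/√n = 9/√8 = 3.1820
z = (x̄−μ₀)/SE = (52.88−53)/3.1820 = -0.0377
p-value (two-sided) = 0.96992
At α=0.1: p ≥ α → fail to reject H₀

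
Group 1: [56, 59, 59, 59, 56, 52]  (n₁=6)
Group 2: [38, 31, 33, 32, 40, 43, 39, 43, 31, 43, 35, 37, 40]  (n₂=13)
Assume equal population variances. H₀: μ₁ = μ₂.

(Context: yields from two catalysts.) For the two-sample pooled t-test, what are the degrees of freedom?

df = n₁ + n₂ − 2 = 6 + 13 − 2 = 17

degrees of freedom = 17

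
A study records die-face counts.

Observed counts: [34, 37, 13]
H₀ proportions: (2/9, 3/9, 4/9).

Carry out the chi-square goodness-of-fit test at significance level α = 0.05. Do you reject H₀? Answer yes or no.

reject H₀: yes

n = 84; E_i = n·p_i = [18.67, 28.00, 37.33]
χ² = (34−18.67)²/18.67 + (37−28.00)²/28.00 + (13−37.33)²/37.33 = 31.3482
df = 2
p-value (upper-tail) = 0.00000
At α=0.05: p < α → reject H₀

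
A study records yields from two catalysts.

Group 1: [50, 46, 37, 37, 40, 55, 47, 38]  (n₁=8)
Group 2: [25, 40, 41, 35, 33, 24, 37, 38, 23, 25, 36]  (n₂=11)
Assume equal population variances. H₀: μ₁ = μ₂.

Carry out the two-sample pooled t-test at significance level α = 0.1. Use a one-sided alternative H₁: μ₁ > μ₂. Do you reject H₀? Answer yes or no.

reject H₀: yes

x̄₁=43.750, s₁=6.756, n₁=8
x̄₂=32.455, s₂=6.876, n₂=11
s_p² = [7·6.756² + 10·6.876²]/17 = 46.6016
SE = √(s_p²·(1/8+1/11)) = 3.1720
t = (43.750−32.455)/3.1720 = 3.5610
df = 17
p-value (one-sided, H₁ greater) = 0.00120
At α=0.1: p < α → reject H₀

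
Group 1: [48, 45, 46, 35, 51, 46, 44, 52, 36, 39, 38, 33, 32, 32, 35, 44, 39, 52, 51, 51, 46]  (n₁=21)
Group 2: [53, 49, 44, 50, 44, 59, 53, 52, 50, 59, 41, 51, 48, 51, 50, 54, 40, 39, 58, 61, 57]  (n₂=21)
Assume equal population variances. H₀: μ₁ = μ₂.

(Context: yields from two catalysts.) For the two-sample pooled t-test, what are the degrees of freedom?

degrees of freedom = 40

df = n₁ + n₂ − 2 = 21 + 21 − 2 = 40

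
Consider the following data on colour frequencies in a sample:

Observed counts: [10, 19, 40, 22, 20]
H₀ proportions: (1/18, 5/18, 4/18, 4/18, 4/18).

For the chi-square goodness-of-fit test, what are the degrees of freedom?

degrees of freedom = 4

df = k − 1 = 5 − 1 = 4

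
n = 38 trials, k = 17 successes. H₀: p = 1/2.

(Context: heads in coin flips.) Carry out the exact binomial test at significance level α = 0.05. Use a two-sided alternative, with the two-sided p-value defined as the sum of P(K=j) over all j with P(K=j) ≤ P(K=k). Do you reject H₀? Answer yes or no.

Exact binomial: n=38, k=17, p₀=1/2=0.5000
P(X=j) = C(n,j)·p₀^j·(1−p₀)^(n−j); p = Σ P(X=j) over j with P(X=j) ≤ P(X=17)
p-value (two-sided) = 0.62710
At α=0.05: p ≥ α → fail to reject H₀

reject H₀: no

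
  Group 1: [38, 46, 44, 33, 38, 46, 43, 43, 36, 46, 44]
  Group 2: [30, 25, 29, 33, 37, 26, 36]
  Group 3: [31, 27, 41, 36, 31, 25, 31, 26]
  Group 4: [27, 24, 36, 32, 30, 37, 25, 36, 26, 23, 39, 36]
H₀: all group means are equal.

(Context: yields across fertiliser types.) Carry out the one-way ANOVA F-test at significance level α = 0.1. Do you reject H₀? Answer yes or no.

reject H₀: yes

Group means [41.55, 30.86, 31.00, 30.92], grand mean 34.000
SSB = Σnᵢ(x̄ᵢ−x̄)² = 881.499; SSW = ΣΣ(x−x̄ᵢ)² = 904.501
MSB = 881.499/3 = 293.8330; MSW = 904.501/34 = 26.6030
F = MSB/MSW = 11.0451
df = (3, 34)
p-value (upper-tail) = 0.00003
At α=0.1: p < α → reject H₀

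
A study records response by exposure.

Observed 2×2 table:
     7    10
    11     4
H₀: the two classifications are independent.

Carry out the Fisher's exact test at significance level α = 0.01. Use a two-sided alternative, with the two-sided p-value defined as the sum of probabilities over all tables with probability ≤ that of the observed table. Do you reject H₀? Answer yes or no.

reject H₀: no

Margins: r₁=17, r₂=15, c₁=18, c₂=14, n=32
p_obs = C(17,7)·C(15,11)/C(32,18); sum pmf over tables with pmf ≤ p_obs
p-value (two-sided) = 0.08697
At α=0.01: p ≥ α → fail to reject H₀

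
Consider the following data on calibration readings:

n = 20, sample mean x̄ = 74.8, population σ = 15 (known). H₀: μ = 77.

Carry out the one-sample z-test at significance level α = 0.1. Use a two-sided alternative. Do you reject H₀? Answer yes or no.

reject H₀: no

SE = σ/√n = 15/√20 = 3.3541
z = (x̄−μ₀)/SE = (74.8−77)/3.3541 = -0.6559
p-value (two-sided) = 0.51188
At α=0.1: p ≥ α → fail to reject H₀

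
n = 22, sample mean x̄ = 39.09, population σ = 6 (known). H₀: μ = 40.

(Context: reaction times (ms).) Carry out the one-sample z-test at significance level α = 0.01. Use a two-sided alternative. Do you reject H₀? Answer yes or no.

SE = σ/√n = 6/√22 = 1.2792
z = (x̄−μ₀)/SE = (39.09−40)/1.2792 = -0.7114
p-value (two-sided) = 0.47685
At α=0.01: p ≥ α → fail to reject H₀

reject H₀: no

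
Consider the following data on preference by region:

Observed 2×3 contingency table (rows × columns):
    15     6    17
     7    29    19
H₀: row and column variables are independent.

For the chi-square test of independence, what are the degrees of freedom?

degrees of freedom = 2

df = (r−1)(c−1) = (2−1)·(3−1) = 2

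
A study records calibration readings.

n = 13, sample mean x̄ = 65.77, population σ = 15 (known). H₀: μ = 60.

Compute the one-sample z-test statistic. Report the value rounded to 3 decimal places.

SE = σ/√n = 15/√13 = 4.1603
z = (x̄−μ₀)/SE = (65.77−60)/4.1603 = 1.3869

test statistic = 1.387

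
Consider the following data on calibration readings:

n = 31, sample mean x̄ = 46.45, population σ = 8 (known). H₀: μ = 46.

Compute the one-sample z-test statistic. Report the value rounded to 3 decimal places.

test statistic = 0.313

SE = σ/√n = 8/√31 = 1.4368
z = (x̄−μ₀)/SE = (46.45−46)/1.4368 = 0.3132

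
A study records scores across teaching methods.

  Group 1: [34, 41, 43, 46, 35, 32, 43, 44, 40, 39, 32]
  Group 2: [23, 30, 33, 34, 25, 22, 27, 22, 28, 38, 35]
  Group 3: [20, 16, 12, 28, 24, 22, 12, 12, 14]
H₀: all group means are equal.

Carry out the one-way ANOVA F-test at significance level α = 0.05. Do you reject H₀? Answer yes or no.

Group means [39.00, 28.82, 17.78], grand mean 29.226
SSB = Σnᵢ(x̄ᵢ−x̄)² = 2232.227; SSW = ΣΣ(x−x̄ᵢ)² = 847.192
MSB = 2232.227/2 = 1116.1137; MSW = 847.192/28 = 30.2569
F = MSB/MSW = 36.8880
df = (2, 28)
p-value (upper-tail) = 0.00000
At α=0.05: p < α → reject H₀

reject H₀: yes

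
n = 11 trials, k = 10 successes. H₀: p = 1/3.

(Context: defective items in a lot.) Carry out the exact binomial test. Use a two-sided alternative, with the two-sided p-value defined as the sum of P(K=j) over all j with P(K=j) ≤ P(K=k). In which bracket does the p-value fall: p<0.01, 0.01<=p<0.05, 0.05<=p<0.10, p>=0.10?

Exact binomial: n=11, k=10, p₀=1/3=0.3333
P(X=j) = C(n,j)·p₀^j·(1−p₀)^(n−j); p = Σ P(X=j) over j with P(X=j) ≤ P(X=10)
p-value (two-sided) = 0.00013
→ bracket: p<0.01

p-value bracket: p<0.01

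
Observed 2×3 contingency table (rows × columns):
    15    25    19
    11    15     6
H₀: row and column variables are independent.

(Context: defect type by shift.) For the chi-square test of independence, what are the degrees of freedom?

df = (r−1)(c−1) = (2−1)·(3−1) = 2

degrees of freedom = 2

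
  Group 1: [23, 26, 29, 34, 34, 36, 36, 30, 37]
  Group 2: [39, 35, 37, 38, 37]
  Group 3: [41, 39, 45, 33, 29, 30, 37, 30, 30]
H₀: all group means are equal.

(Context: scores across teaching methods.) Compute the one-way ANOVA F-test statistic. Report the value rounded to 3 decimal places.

Group means [31.67, 37.20, 34.89], grand mean 34.130
SSB = Σnᵢ(x̄ᵢ−x̄)² = 106.920; SSW = ΣΣ(x−x̄ᵢ)² = 473.689
MSB = 106.920/2 = 53.4599; MSW = 473.689/20 = 23.6844
F = MSB/MSW = 2.2572
df = (2, 20)

test statistic = 2.257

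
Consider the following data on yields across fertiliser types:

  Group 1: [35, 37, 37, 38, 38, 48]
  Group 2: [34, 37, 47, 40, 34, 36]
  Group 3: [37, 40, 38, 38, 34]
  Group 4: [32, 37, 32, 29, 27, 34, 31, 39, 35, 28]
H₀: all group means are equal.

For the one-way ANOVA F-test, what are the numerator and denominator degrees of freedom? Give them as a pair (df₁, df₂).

degrees of freedom = [3, 23]

k = 4 groups, N = 27 total
df = (k−1, N−k) = (4−1, 27−4) = (3, 23)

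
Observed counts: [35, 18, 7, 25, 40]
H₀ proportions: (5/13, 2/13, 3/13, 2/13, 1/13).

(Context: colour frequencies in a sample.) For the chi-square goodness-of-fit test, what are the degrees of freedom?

degrees of freedom = 4

df = k − 1 = 5 − 1 = 4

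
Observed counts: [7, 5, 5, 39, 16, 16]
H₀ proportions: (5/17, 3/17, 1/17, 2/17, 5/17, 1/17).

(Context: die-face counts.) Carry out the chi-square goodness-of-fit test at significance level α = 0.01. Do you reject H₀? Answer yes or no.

reject H₀: yes

n = 88; E_i = n·p_i = [25.88, 15.53, 5.18, 10.35, 25.88, 5.18]
χ² = (7−25.88)²/25.88 + (5−15.53)²/15.53 + (5−5.18)²/5.18 + (39−10.35)²/10.35 + (16−25.88)²/25.88 + (16−5.18)²/5.18 = 126.5928
df = 5
p-value (upper-tail) = 0.00000
At α=0.01: p < α → reject H₀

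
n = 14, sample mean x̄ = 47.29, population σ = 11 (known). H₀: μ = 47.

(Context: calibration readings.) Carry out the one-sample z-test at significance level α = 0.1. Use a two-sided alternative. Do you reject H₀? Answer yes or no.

SE = σ/√n = 11/√14 = 2.9399
z = (x̄−μ₀)/SE = (47.29−47)/2.9399 = 0.0986
p-value (two-sided) = 0.92142
At α=0.1: p ≥ α → fail to reject H₀

reject H₀: no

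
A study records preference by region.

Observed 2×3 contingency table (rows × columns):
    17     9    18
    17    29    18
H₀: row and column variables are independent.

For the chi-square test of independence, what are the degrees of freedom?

df = (r−1)(c−1) = (2−1)·(3−1) = 2

degrees of freedom = 2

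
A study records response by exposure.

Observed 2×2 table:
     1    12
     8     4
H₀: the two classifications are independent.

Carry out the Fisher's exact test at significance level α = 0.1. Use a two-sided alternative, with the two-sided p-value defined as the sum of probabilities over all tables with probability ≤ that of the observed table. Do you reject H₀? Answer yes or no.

reject H₀: yes

Margins: r₁=13, r₂=12, c₁=9, c₂=16, n=25
p_obs = C(13,1)·C(12,8)/C(25,9); sum pmf over tables with pmf ≤ p_obs
p-value (two-sided) = 0.00361
At α=0.1: p < α → reject H₀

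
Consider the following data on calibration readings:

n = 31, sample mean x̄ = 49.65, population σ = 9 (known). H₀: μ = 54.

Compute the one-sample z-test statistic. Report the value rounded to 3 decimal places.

test statistic = -2.691

SE = σ/√n = 9/√31 = 1.6164
z = (x̄−μ₀)/SE = (49.65−54)/1.6164 = -2.6911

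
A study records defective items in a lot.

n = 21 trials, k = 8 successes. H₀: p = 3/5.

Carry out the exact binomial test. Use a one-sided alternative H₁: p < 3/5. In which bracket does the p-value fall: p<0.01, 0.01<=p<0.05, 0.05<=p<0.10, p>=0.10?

p-value bracket: 0.01<=p<0.05

Exact binomial: n=21, k=8, p₀=3/5=0.6000
P(X≤8) from Σ C(n,i)·p₀^i·(1−p₀)^(n−i)
p-value (one-sided, H₁ less) = 0.03523
→ bracket: 0.01<=p<0.05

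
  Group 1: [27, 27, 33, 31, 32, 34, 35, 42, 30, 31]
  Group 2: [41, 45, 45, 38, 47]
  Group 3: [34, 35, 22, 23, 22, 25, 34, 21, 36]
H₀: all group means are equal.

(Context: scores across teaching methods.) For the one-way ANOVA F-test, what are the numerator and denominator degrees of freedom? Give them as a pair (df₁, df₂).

degrees of freedom = [2, 21]

k = 3 groups, N = 24 total
df = (k−1, N−k) = (3−1, 24−3) = (2, 21)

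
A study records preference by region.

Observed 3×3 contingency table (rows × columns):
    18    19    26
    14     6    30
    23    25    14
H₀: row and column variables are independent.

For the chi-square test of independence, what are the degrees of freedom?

degrees of freedom = 4

df = (r−1)(c−1) = (3−1)·(3−1) = 4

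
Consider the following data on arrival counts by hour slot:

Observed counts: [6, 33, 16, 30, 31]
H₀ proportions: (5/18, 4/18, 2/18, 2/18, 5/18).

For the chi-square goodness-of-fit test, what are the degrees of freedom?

degrees of freedom = 4

df = k − 1 = 5 − 1 = 4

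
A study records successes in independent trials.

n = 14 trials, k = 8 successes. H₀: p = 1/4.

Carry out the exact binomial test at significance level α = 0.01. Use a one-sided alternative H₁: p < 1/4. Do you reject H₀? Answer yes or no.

reject H₀: no

Exact binomial: n=14, k=8, p₀=1/4=0.2500
P(X≤8) from Σ C(n,i)·p₀^i·(1−p₀)^(n−i)
p-value (one-sided, H₁ less) = 0.99785
At α=0.01: p ≥ α → fail to reject H₀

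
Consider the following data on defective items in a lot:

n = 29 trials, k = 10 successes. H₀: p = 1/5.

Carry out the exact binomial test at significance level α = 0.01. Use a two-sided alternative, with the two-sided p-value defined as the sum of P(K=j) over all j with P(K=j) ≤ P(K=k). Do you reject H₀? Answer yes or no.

reject H₀: no

Exact binomial: n=29, k=10, p₀=1/5=0.2000
P(X=j) = C(n,j)·p₀^j·(1−p₀)^(n−j); p = Σ P(X=j) over j with P(X=j) ≤ P(X=10)
p-value (two-sided) = 0.06203
At α=0.01: p ≥ α → fail to reject H₀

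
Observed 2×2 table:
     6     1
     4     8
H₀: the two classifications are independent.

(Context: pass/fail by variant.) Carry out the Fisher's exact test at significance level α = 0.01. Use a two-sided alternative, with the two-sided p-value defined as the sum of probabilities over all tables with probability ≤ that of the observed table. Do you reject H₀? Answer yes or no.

reject H₀: no

Margins: r₁=7, r₂=12, c₁=10, c₂=9, n=19
p_obs = C(7,6)·C(12,4)/C(19,10); sum pmf over tables with pmf ≤ p_obs
p-value (two-sided) = 0.05728
At α=0.01: p ≥ α → fail to reject H₀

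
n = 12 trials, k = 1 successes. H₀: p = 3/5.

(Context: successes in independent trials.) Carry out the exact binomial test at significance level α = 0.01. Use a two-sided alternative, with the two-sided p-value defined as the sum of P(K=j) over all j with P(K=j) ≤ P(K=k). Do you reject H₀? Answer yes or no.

Exact binomial: n=12, k=1, p₀=3/5=0.6000
P(X=j) = C(n,j)·p₀^j·(1−p₀)^(n−j); p = Σ P(X=j) over j with P(X=j) ≤ P(X=1)
p-value (two-sided) = 0.00032
At α=0.01: p < α → reject H₀

reject H₀: yes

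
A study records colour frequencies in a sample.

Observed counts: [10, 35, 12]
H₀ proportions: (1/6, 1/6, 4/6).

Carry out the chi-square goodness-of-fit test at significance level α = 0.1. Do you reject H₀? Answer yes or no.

n = 57; E_i = n·p_i = [9.50, 9.50, 38.00]
χ² = (10−9.50)²/9.50 + (35−9.50)²/9.50 + (12−38.00)²/38.00 = 86.2632
df = 2
p-value (upper-tail) = 0.00000
At α=0.1: p < α → reject H₀

reject H₀: yes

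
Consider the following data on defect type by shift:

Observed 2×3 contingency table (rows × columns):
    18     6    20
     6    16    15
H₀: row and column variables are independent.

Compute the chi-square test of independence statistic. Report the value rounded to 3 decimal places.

test statistic = 10.735

Row totals [44, 37], col totals [24, 22, 35], n=81
χ² = (18−13.04)²/13.04 + (6−11.95)²/11.95 + (20−19.01)²/19.01 + (6−10.96)²/10.96 + (16−10.05)²/10.05 + (15−15.99)²/15.99 = 10.7350
df = 2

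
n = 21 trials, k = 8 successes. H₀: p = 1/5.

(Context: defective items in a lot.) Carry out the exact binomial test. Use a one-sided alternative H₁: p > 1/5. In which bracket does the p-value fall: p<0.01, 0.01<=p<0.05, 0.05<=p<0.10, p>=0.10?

Exact binomial: n=21, k=8, p₀=1/5=0.2000
P(X≥8) from Σ C(n,i)·p₀^i·(1−p₀)^(n−i)
p-value (one-sided, H₁ greater) = 0.04305
→ bracket: 0.01<=p<0.05

p-value bracket: 0.01<=p<0.05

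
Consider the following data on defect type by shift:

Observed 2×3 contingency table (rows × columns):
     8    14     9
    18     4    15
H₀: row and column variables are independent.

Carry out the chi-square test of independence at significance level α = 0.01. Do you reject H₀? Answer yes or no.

reject H₀: yes

Row totals [31, 37], col totals [26, 18, 24], n=68
χ² = (8−11.85)²/11.85 + (14−8.21)²/8.21 + (9−10.94)²/10.94 + (18−14.15)²/14.15 + (4−9.79)²/9.79 + (15−13.06)²/13.06 = 10.4537
df = 2
p-value (upper-tail) = 0.00537
At α=0.01: p < α → reject H₀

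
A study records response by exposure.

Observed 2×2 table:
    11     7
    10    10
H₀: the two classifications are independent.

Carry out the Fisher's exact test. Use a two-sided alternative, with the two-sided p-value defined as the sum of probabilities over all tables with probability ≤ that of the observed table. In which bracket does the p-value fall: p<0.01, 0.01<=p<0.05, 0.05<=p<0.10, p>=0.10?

p-value bracket: p>=0.10

Margins: r₁=18, r₂=20, c₁=21, c₂=17, n=38
p_obs = C(18,11)·C(20,10)/C(38,21); sum pmf over tables with pmf ≤ p_obs
p-value (two-sided) = 0.53184
→ bracket: p>=0.10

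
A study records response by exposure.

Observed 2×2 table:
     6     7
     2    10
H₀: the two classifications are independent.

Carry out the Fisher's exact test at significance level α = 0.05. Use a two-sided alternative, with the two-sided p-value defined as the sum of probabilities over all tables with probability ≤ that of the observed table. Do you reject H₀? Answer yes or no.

reject H₀: no

Margins: r₁=13, r₂=12, c₁=8, c₂=17, n=25
p_obs = C(13,6)·C(12,2)/C(25,8); sum pmf over tables with pmf ≤ p_obs
p-value (two-sided) = 0.20156
At α=0.05: p ≥ α → fail to reject H₀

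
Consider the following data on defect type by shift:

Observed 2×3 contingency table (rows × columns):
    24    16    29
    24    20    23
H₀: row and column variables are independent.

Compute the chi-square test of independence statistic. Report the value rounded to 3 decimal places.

Row totals [69, 67], col totals [48, 36, 52], n=136
χ² = (24−24.35)²/24.35 + (16−18.26)²/18.26 + (29−26.38)²/26.38 + (24−23.65)²/23.65 + (20−17.74)²/17.74 + (23−25.62)²/25.62 = 1.1076
df = 2

test statistic = 1.108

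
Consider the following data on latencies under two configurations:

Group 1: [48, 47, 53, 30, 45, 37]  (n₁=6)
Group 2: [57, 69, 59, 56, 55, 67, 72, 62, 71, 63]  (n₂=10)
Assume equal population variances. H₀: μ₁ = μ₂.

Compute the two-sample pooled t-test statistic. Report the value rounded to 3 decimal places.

x̄₁=43.333, s₁=8.359, n₁=6
x̄₂=63.100, s₂=6.350, n₂=10
s_p² = [5·8.359² + 9·6.350²]/14 = 50.8738
SE = √(s_p²·(1/6+1/10)) = 3.6833
t = (43.333−63.100)/3.6833 = -5.3666
df = 14

test statistic = -5.367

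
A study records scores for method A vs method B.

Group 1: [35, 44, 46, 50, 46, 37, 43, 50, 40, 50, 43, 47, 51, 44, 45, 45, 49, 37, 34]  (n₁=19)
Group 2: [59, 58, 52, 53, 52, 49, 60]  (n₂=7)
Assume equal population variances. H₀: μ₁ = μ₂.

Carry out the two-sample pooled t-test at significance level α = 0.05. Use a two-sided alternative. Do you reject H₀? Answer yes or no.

reject H₀: yes

x̄₁=44.000, s₁=5.260, n₁=19
x̄₂=54.714, s₂=4.231, n₂=7
s_p² = [18·5.260² + 6·4.231²]/24 = 25.2262
SE = √(s_p²·(1/19+1/7)) = 2.2207
t = (44.000−54.714)/2.2207 = -4.8248
df = 24
p-value (two-sided) = 0.00006
At α=0.05: p < α → reject H₀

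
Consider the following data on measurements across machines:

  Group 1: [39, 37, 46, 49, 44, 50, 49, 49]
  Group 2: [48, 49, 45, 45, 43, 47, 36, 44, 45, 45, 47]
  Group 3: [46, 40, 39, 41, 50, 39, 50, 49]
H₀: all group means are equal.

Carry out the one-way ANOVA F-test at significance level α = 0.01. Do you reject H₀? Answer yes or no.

Group means [45.38, 44.91, 44.25], grand mean 44.852
SSB = Σnᵢ(x̄ᵢ−x̄)² = 5.123; SSW = ΣΣ(x−x̄ᵢ)² = 468.284
MSB = 5.123/2 = 2.5617; MSW = 468.284/24 = 19.5118
F = MSB/MSW = 0.1313
df = (2, 24)
p-value (upper-tail) = 0.87759
At α=0.01: p ≥ α → fail to reject H₀

reject H₀: no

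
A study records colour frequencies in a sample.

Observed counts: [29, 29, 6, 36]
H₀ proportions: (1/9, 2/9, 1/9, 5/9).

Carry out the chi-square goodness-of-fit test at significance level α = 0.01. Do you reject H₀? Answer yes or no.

n = 100; E_i = n·p_i = [11.11, 22.22, 11.11, 55.56]
χ² = (29−11.11)²/11.11 + (29−22.22)²/22.22 + (6−11.11)²/11.11 + (36−55.56)²/55.56 = 40.1030
df = 3
p-value (upper-tail) = 0.00000
At α=0.01: p < α → reject H₀

reject H₀: yes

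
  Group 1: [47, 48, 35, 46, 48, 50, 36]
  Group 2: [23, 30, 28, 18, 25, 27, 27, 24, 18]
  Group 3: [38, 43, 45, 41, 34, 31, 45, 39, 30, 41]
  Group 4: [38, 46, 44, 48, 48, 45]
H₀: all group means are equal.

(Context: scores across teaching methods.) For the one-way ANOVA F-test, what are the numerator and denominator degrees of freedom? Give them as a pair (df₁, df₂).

k = 4 groups, N = 32 total
df = (k−1, N−k) = (4−1, 32−4) = (3, 28)

degrees of freedom = [3, 28]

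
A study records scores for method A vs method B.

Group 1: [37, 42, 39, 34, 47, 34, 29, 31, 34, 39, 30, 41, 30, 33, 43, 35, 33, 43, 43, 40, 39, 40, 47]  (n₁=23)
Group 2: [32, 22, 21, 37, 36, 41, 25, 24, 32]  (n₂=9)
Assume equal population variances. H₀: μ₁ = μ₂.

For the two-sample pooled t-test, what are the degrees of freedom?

df = n₁ + n₂ − 2 = 23 + 9 − 2 = 30

degrees of freedom = 30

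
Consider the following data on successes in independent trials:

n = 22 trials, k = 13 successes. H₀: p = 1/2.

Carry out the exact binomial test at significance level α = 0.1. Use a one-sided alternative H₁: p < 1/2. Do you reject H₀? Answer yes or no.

reject H₀: no

Exact binomial: n=22, k=13, p₀=1/2=0.5000
P(X≤13) from Σ C(n,i)·p₀^i·(1−p₀)^(n−i)
p-value (one-sided, H₁ less) = 0.85686
At α=0.1: p ≥ α → fail to reject H₀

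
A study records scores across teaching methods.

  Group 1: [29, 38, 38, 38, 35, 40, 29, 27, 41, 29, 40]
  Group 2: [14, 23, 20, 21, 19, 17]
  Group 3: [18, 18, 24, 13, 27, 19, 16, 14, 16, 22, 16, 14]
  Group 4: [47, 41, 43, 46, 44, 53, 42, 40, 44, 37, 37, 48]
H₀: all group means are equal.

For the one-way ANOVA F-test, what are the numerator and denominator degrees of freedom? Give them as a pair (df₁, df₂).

k = 4 groups, N = 41 total
df = (k−1, N−k) = (4−1, 41−4) = (3, 37)

degrees of freedom = [3, 37]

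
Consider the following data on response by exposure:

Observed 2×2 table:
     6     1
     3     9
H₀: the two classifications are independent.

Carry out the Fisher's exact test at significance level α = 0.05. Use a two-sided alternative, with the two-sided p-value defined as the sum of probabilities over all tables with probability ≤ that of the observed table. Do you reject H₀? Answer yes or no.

Margins: r₁=7, r₂=12, c₁=9, c₂=10, n=19
p_obs = C(7,6)·C(12,3)/C(19,9); sum pmf over tables with pmf ≤ p_obs
p-value (two-sided) = 0.01977
At α=0.05: p < α → reject H₀

reject H₀: yes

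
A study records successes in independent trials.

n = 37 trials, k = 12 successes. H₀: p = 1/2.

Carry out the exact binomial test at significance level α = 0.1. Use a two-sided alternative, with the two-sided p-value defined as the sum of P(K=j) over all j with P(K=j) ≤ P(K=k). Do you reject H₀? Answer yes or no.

reject H₀: yes

Exact binomial: n=37, k=12, p₀=1/2=0.5000
P(X=j) = C(n,j)·p₀^j·(1−p₀)^(n−j); p = Σ P(X=j) over j with P(X=j) ≤ P(X=12)
p-value (two-sided) = 0.04703
At α=0.1: p < α → reject H₀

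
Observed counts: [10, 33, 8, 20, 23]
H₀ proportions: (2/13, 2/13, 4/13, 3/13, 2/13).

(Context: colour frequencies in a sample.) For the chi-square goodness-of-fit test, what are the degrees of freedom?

degrees of freedom = 4

df = k − 1 = 5 − 1 = 4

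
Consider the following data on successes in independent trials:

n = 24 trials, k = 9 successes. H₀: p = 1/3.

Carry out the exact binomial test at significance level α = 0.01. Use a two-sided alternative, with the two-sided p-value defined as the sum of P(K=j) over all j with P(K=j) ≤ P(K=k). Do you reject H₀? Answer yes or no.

Exact binomial: n=24, k=9, p₀=1/3=0.3333
P(X=j) = C(n,j)·p₀^j·(1−p₀)^(n−j); p = Σ P(X=j) over j with P(X=j) ≤ P(X=9)
p-value (two-sided) = 0.66872
At α=0.01: p ≥ α → fail to reject H₀

reject H₀: no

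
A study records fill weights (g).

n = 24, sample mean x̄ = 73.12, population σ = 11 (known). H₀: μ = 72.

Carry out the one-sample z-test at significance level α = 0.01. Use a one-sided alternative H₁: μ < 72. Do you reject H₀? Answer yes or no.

reject H₀: no

SE = σ/√n = 11/√24 = 2.2454
z = (x̄−μ₀)/SE = (73.12−72)/2.2454 = 0.4988
p-value (one-sided, H₁ less) = 0.69104
At α=0.01: p ≥ α → fail to reject H₀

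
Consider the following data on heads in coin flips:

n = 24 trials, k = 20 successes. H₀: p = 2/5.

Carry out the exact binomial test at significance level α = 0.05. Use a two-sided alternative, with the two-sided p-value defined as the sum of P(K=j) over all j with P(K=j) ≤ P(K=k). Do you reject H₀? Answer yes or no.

Exact binomial: n=24, k=20, p₀=2/5=0.4000
P(X=j) = C(n,j)·p₀^j·(1−p₀)^(n−j); p = Σ P(X=j) over j with P(X=j) ≤ P(X=20)
p-value (two-sided) = 0.00002
At α=0.05: p < α → reject H₀

reject H₀: yes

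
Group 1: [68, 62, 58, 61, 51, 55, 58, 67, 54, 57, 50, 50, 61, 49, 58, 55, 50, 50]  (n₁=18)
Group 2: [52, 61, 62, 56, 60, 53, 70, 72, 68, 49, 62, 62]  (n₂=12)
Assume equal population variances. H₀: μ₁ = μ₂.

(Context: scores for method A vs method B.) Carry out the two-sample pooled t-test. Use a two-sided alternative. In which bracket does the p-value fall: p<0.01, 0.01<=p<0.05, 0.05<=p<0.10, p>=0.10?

x̄₁=56.333, s₁=5.871, n₁=18
x̄₂=60.583, s₂=7.179, n₂=12
s_p² = [17·5.871² + 11·7.179²]/28 = 41.1756
SE = √(s_p²·(1/18+1/12)) = 2.3914
t = (56.333−60.583)/2.3914 = -1.7772
df = 28
p-value (two-sided) = 0.08640
→ bracket: 0.05<=p<0.10

p-value bracket: 0.05<=p<0.10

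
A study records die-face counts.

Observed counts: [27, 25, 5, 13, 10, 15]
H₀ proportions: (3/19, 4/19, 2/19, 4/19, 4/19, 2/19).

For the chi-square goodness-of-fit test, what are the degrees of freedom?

degrees of freedom = 5

df = k − 1 = 6 − 1 = 5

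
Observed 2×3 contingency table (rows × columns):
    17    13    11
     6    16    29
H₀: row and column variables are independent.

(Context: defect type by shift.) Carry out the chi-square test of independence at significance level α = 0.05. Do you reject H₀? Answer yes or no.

Row totals [41, 51], col totals [23, 29, 40], n=92
χ² = (17−10.25)²/10.25 + (13−12.92)²/12.92 + (11−17.83)²/17.83 + (6−12.75)²/12.75 + (16−16.08)²/16.08 + (29−22.17)²/22.17 = 12.7347
df = 2
p-value (upper-tail) = 0.00172
At α=0.05: p < α → reject H₀

reject H₀: yes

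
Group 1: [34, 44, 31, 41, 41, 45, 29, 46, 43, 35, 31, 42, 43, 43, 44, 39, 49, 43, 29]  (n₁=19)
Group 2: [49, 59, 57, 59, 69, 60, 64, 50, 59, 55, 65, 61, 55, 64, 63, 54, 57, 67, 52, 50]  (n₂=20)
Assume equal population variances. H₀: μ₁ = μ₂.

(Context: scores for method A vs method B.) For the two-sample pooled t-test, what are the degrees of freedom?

df = n₁ + n₂ − 2 = 19 + 20 − 2 = 37

degrees of freedom = 37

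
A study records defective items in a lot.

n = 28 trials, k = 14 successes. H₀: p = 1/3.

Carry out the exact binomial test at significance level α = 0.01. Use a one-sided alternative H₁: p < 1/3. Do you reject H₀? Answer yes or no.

Exact binomial: n=28, k=14, p₀=1/3=0.3333
P(X≤14) from Σ C(n,i)·p₀^i·(1−p₀)^(n−i)
p-value (one-sided, H₁ less) = 0.97844
At α=0.01: p ≥ α → fail to reject H₀

reject H₀: no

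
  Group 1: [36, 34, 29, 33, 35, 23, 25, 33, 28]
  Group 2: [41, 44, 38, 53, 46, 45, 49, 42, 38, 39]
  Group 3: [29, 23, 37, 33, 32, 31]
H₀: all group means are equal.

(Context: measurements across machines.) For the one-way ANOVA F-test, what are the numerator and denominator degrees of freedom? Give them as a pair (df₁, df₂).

degrees of freedom = [2, 22]

k = 3 groups, N = 25 total
df = (k−1, N−k) = (3−1, 25−3) = (2, 22)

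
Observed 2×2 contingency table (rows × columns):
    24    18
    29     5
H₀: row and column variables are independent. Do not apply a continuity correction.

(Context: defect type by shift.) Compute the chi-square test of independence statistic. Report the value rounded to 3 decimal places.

test statistic = 7.056

Row totals [42, 34], col totals [53, 23], n=76
χ² = (24−29.29)²/29.29 + (18−12.71)²/12.71 + (29−23.71)²/23.71 + (5−10.29)²/10.29 = 7.0556
df = 1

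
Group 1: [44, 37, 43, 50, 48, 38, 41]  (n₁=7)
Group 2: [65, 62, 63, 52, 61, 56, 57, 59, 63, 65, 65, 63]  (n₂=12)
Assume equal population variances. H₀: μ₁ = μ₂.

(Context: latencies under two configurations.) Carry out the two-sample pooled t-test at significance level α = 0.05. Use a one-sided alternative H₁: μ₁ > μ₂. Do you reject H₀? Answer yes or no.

x̄₁=43.000, s₁=4.830, n₁=7
x̄₂=60.917, s₂=4.122, n₂=12
s_p² = [6·4.830² + 11·4.122²]/17 = 19.2304
SE = √(s_p²·(1/7+1/12)) = 2.0856
t = (43.000−60.917)/2.0856 = -8.5906
df = 17
p-value (one-sided, H₁ greater) = 1.00000
At α=0.05: p ≥ α → fail to reject H₀

reject H₀: no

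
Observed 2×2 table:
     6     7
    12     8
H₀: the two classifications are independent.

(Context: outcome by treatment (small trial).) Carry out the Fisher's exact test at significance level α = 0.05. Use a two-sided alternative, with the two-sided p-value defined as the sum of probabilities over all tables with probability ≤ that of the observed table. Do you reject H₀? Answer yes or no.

Margins: r₁=13, r₂=20, c₁=18, c₂=15, n=33
p_obs = C(13,6)·C(20,12)/C(33,18); sum pmf over tables with pmf ≤ p_obs
p-value (two-sided) = 0.49284
At α=0.05: p ≥ α → fail to reject H₀

reject H₀: no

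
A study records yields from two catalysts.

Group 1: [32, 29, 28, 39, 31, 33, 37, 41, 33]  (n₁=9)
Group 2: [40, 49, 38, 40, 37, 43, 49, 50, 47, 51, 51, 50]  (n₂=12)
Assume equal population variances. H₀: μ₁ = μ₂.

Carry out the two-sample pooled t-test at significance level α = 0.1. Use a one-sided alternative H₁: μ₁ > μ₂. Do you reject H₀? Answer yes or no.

x̄₁=33.667, s₁=4.444, n₁=9
x̄₂=45.417, s₂=5.418, n₂=12
s_p² = [8·4.444² + 11·5.418²]/19 = 25.3114
SE = √(s_p²·(1/9+1/12)) = 2.2185
t = (33.667−45.417)/2.2185 = -5.2964
df = 19
p-value (one-sided, H₁ greater) = 0.99998
At α=0.1: p ≥ α → fail to reject H₀

reject H₀: no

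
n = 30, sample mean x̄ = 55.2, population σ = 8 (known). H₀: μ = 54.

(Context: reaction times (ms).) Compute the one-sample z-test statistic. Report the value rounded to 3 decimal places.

SE = σ/√n = 8/√30 = 1.4606
z = (x̄−μ₀)/SE = (55.2−54)/1.4606 = 0.8216

test statistic = 0.822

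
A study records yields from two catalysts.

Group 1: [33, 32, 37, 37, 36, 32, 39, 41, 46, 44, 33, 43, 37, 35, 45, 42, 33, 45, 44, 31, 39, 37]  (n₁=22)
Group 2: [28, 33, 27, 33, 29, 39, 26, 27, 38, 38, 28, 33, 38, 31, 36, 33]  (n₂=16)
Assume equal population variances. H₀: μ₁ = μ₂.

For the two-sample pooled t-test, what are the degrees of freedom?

degrees of freedom = 36

df = n₁ + n₂ − 2 = 22 + 16 − 2 = 36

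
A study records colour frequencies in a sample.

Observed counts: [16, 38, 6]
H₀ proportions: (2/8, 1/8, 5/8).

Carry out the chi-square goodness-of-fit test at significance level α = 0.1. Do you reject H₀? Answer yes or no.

n = 60; E_i = n·p_i = [15.00, 7.50, 37.50]
χ² = (16−15.00)²/15.00 + (38−7.50)²/7.50 + (6−37.50)²/37.50 = 150.5600
df = 2
p-value (upper-tail) = 0.00000
At α=0.1: p < α → reject H₀

reject H₀: yes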